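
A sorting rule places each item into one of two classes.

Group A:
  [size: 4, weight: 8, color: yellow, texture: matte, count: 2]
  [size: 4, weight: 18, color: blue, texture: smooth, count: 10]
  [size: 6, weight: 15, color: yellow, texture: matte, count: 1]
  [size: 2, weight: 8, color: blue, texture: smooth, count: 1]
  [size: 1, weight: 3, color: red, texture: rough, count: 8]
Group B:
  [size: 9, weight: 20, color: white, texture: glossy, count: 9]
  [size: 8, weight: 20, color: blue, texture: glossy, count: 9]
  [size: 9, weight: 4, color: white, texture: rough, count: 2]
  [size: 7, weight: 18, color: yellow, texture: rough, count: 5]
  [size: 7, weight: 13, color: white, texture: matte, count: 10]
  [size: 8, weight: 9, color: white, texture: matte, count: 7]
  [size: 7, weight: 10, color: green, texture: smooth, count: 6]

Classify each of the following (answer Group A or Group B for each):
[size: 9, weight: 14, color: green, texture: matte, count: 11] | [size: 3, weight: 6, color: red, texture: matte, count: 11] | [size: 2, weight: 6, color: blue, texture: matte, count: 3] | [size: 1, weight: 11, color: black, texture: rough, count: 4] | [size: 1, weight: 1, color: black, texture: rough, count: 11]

Group B, Group A, Group A, Group A, Group A

The pattern is that an item is 'Group A' exactly when: size ≤ 6.
[size: 9, weight: 14, color: green, texture: matte, count: 11] → size = 9 → Group B. [size: 3, weight: 6, color: red, texture: matte, count: 11] → size = 3 → Group A. [size: 2, weight: 6, color: blue, texture: matte, count: 3] → size = 2 → Group A. [size: 1, weight: 11, color: black, texture: rough, count: 4] → size = 1 → Group A. [size: 1, weight: 1, color: black, texture: rough, count: 11] → size = 1 → Group A.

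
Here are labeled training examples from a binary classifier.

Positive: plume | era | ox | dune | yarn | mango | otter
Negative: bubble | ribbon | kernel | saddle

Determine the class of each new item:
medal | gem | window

Positive, Positive, Negative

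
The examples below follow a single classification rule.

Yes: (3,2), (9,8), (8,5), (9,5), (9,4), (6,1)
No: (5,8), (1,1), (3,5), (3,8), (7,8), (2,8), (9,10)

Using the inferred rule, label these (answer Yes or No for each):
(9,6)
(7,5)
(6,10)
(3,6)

The classifier is using: first > second.
(9,6): 9 > 6 — fits, so Yes. (7,5): 7 > 5 — fits, so Yes. (6,10): 6 < 10 — doesn't match, so No. (3,6): 3 < 6 — doesn't match, so No.

Yes, Yes, No, No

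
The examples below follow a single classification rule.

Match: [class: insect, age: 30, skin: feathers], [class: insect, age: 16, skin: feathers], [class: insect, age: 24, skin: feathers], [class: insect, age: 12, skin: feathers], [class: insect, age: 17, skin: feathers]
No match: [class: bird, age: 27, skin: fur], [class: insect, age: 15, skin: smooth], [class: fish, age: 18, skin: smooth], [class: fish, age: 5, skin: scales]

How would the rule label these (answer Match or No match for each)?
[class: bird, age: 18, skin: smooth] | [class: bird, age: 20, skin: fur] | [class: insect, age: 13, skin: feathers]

Comparing the two groups points to one rule — skin is feathers.

No match, No match, Match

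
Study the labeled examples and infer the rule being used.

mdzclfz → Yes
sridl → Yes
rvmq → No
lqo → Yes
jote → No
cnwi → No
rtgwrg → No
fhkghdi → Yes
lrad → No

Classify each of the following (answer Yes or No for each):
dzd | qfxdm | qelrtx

Yes, Yes, No

A rule that fits every label: odd length — true of each 'Yes' example, false of each 'No' one.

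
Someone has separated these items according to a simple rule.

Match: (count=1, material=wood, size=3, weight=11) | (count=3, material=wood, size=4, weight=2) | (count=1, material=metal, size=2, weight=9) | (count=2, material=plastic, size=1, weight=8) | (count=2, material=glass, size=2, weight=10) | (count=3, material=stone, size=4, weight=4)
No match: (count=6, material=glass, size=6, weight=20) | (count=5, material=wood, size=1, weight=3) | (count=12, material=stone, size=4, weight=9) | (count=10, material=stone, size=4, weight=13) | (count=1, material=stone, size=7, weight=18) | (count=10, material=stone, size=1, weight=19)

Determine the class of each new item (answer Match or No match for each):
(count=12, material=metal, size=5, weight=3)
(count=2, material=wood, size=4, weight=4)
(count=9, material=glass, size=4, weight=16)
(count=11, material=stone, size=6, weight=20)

Every 'Match' example satisfies: count ≤ 3 AND size ≤ 4. None of the 'No match' examples do.
No match: (count=12, material=metal, size=5, weight=3), since count = 12, size = 5.
Match: (count=2, material=wood, size=4, weight=4), since count = 2, size = 4.
No match: (count=9, material=glass, size=4, weight=16), since count = 9, size = 4.
No match: (count=11, material=stone, size=6, weight=20), since count = 11, size = 6.

No match, Match, No match, No match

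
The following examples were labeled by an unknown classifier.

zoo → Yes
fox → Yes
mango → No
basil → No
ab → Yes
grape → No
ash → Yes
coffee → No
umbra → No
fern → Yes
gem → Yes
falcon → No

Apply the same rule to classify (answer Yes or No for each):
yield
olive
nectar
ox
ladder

No, No, No, Yes, No

The classifier is using: length ≤ 4.
yield → length 5 → No. olive → length 5 → No. nectar → length 6 → No. ox → length 2 → Yes. ladder → length 6 → No.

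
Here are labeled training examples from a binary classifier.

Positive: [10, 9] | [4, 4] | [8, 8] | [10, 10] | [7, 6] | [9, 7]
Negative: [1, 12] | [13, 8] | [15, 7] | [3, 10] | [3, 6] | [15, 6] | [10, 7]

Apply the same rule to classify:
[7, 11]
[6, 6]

One predicate separates the groups cleanly: |first − second| ≤ 2.
[7, 11] → |7−11| = 4 → Negative.
[6, 6] → |6−6| = 0 → Positive.

Negative, Positive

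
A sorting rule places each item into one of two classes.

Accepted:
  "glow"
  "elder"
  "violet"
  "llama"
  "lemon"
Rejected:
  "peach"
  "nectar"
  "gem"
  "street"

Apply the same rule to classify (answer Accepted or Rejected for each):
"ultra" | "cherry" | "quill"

Accepted, Rejected, Accepted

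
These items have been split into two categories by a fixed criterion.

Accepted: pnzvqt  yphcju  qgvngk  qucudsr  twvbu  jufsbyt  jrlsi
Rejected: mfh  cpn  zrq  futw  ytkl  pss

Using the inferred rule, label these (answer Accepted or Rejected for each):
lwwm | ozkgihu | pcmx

All 'Accepted' examples share one property — length ≥ 5 — and every 'Rejected' example lacks it.
lwwm: length 4, doesn't qualify → Rejected. ozkgihu: length 7, passes → Accepted. pcmx: length 4, doesn't qualify → Rejected.

Rejected, Accepted, Rejected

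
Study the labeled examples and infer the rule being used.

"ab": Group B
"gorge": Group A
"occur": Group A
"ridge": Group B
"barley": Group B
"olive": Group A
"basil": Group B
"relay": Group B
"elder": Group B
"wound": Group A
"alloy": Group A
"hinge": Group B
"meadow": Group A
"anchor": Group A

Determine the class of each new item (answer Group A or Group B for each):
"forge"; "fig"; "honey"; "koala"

Group A, Group B, Group A, Group A

The rule appears to be: contains 'o'.
"forge": has 'o', fits → Group A. "fig": no 'o', lacks this property → Group B. "honey": has 'o', fits → Group A. "koala": has 'o', fits → Group A.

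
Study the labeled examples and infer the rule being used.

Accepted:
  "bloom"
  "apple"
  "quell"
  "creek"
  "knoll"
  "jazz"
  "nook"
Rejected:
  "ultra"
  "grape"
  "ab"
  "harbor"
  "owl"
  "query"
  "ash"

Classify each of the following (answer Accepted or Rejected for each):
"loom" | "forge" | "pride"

Accepted, Rejected, Rejected

The simplest hypothesis consistent with all the labels is: has a double letter.
"loom" → 'oo' doubled → Accepted. "forge" → no doubled letter → Rejected. "pride" → no doubled letter → Rejected.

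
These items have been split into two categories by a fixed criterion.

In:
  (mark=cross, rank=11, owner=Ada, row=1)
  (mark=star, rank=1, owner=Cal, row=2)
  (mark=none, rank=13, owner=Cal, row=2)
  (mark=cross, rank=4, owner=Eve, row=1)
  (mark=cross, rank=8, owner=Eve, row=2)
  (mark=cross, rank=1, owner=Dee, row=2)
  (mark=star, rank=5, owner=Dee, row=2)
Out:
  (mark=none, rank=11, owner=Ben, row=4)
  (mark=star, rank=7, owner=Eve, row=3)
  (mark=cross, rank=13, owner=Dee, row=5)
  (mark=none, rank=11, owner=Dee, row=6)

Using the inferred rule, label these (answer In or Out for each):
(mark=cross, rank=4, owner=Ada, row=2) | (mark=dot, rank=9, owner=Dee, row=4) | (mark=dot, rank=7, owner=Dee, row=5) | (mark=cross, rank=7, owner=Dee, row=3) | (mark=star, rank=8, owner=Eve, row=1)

In, Out, Out, Out, In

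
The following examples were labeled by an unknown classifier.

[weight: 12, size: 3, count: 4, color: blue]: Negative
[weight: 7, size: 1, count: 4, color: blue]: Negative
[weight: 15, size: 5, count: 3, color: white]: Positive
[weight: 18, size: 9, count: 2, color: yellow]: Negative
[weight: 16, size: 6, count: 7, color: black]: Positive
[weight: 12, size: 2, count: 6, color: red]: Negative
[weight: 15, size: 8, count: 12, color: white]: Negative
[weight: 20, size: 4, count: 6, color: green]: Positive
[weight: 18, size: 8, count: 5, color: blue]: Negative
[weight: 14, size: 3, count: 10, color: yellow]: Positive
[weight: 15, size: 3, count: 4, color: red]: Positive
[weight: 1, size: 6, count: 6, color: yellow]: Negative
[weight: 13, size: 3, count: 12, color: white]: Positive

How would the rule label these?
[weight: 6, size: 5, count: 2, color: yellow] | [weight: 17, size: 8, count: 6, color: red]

Negative, Negative

'Positive' ⟺ size ≤ 6 AND weight ≥ 13.
Negative: [weight: 6, size: 5, count: 2, color: yellow], since size = 5, weight = 6.
Negative: [weight: 17, size: 8, count: 6, color: red], since size = 8, weight = 17.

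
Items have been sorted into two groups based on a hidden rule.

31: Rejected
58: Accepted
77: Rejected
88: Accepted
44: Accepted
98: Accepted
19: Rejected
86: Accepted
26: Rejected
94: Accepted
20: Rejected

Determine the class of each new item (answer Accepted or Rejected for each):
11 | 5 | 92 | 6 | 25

Rejected, Rejected, Accepted, Rejected, Rejected

'Accepted' ⟺ even AND at least 31.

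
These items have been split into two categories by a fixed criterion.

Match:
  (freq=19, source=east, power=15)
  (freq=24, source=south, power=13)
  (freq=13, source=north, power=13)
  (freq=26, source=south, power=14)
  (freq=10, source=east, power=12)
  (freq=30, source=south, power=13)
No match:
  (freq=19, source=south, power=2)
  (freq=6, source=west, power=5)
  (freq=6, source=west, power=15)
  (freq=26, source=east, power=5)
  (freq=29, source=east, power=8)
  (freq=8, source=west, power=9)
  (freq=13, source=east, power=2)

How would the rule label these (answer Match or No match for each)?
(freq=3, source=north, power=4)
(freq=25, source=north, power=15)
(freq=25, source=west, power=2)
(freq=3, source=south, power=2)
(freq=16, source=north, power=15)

No match, Match, No match, No match, Match

The distinguishing property — power ≥ 12 AND freq ≥ 8 — holds for all the 'Match' cases and none of the 'No match' cases.
(freq=3, source=north, power=4) → power = 4, freq = 3 → No match.
(freq=25, source=north, power=15) → power = 15, freq = 25 → Match.
(freq=25, source=west, power=2) → power = 2, freq = 25 → No match.
(freq=3, source=south, power=2) → power = 2, freq = 3 → No match.
(freq=16, source=north, power=15) → power = 15, freq = 16 → Match.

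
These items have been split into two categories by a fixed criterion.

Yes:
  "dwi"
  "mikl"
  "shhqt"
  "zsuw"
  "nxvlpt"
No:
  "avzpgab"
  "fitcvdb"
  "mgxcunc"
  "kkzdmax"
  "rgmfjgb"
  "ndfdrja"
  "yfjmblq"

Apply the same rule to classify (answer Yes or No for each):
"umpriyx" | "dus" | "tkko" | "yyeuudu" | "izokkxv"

Rule: length ≤ 6. This holds for each 'Yes' example and fails for each 'No' one.
"umpriyx": No (length 7).
"dus": Yes (length 3).
"tkko": Yes (length 4).
"yyeuudu": No (length 7).
"izokkxv": No (length 7).

No, Yes, Yes, No, No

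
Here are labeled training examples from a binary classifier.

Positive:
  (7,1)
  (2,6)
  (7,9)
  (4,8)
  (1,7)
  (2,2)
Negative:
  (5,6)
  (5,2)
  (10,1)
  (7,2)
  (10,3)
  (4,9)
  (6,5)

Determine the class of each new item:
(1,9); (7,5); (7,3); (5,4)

Positive, Positive, Positive, Negative

Looking at the examples, the only property every 'Positive' case has and every 'Negative' case lacks is: sum is even.
Positive: (1,9), since 1+9 = 10.
Positive: (7,5), since 7+5 = 12.
Positive: (7,3), since 7+3 = 10.
Negative: (5,4), since 5+4 = 9.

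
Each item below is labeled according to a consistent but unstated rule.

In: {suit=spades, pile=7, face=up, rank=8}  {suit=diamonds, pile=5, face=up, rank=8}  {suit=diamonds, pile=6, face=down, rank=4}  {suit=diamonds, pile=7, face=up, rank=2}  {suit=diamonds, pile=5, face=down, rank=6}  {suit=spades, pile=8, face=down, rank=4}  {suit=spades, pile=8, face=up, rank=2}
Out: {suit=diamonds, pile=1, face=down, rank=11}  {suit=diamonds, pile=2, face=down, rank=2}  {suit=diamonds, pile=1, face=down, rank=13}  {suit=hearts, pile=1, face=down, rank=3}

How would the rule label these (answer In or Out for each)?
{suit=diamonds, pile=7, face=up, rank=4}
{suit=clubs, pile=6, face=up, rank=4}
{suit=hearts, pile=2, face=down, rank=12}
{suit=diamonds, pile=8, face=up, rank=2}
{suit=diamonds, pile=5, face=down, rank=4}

The distinguishing property — pile ≥ 5 — holds for all the 'In' cases and none of the 'Out' cases.
{suit=diamonds, pile=7, face=up, rank=4}: In (pile = 7).
{suit=clubs, pile=6, face=up, rank=4}: In (pile = 6).
{suit=hearts, pile=2, face=down, rank=12}: Out (pile = 2).
{suit=diamonds, pile=8, face=up, rank=2}: In (pile = 8).
{suit=diamonds, pile=5, face=down, rank=4}: In (pile = 5).

In, In, Out, In, In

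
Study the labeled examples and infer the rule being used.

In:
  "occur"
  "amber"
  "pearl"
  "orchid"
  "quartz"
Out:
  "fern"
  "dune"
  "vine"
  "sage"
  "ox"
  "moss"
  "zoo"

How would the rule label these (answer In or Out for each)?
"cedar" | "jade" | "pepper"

The pattern is that an item is 'In' exactly when: length ≥ 5.

In, Out, In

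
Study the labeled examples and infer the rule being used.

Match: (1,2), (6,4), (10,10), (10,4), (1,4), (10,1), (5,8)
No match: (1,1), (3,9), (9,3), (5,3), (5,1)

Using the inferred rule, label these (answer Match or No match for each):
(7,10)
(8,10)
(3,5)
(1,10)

Match, Match, No match, Match

A rule that fits every label: product is even — true of each 'Match' example, false of each 'No match' one.
Match: (7,10), since 7·10 = 70.
Match: (8,10), since 8·10 = 80.
No match: (3,5), since 3·5 = 15.
Match: (1,10), since 1·10 = 10.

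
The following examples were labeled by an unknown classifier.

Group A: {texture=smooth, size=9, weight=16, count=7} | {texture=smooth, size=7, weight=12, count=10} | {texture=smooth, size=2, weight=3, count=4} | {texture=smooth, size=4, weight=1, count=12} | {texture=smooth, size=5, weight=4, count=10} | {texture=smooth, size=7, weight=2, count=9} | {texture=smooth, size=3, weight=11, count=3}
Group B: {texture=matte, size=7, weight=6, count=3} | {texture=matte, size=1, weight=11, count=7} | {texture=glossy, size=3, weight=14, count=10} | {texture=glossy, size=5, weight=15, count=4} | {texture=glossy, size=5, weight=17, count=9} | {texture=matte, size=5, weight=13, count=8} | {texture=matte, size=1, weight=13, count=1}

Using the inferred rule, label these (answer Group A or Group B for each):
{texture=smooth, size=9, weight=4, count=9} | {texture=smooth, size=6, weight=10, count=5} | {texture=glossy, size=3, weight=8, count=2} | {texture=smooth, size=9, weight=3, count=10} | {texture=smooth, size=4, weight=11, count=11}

Group A, Group A, Group B, Group A, Group A

Rule: texture is smooth. This holds for each 'Group A' example and fails for each 'Group B' one.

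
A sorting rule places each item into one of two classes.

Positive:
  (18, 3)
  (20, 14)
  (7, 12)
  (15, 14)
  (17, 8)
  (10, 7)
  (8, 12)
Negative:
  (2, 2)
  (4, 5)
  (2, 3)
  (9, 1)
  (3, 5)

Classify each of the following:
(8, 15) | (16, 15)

The classifier is using: sum ≥ 17.
(8, 15) — 8+15 = 23, hence Positive.
(16, 15) — 16+15 = 31, hence Positive.

Positive, Positive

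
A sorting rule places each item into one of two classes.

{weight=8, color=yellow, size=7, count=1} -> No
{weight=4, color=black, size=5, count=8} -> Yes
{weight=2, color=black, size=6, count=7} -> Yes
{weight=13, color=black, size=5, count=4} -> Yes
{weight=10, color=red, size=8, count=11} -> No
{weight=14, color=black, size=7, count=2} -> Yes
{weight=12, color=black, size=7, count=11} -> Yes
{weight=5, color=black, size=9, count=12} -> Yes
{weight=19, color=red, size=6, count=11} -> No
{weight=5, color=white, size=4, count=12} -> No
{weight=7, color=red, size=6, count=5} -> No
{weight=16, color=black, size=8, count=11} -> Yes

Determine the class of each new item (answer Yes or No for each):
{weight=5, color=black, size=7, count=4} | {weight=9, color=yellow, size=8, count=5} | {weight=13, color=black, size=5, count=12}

Yes, No, Yes

All 'Yes' examples share one property — color is black — and every 'No' example lacks it.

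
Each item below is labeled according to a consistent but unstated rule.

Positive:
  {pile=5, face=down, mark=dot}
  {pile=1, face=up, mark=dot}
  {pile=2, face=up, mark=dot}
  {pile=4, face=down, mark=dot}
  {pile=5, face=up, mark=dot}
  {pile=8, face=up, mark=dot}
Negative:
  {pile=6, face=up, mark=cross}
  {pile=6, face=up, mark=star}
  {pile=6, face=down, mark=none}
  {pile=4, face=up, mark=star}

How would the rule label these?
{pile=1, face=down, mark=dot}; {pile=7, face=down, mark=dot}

Positive, Positive

One predicate separates the groups cleanly: mark is dot.
Positive: {pile=1, face=down, mark=dot}, since mark is dot. Positive: {pile=7, face=down, mark=dot}, since mark is dot.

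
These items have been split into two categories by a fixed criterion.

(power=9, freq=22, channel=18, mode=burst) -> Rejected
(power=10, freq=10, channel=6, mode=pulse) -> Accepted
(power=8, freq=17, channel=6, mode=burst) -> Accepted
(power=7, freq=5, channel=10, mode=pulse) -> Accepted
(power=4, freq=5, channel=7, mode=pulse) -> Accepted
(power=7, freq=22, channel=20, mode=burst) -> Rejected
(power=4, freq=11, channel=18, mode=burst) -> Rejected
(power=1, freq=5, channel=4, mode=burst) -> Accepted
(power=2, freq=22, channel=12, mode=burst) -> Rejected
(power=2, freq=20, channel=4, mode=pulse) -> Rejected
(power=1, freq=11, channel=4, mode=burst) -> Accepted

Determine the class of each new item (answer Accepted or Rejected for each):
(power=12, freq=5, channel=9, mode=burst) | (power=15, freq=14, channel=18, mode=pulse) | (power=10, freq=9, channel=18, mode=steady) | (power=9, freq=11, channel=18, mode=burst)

All 'Accepted' examples share one property — channel ≤ 10 AND freq ≤ 17 — and every 'Rejected' example lacks it.
(power=12, freq=5, channel=9, mode=burst): channel = 9, freq = 5 — qualifies, so Accepted.
(power=15, freq=14, channel=18, mode=pulse): channel = 18, freq = 14 — does not pass, so Rejected.
(power=10, freq=9, channel=18, mode=steady): channel = 18, freq = 9 — does not pass, so Rejected.
(power=9, freq=11, channel=18, mode=burst): channel = 18, freq = 11 — does not pass, so Rejected.

Accepted, Rejected, Rejected, Rejected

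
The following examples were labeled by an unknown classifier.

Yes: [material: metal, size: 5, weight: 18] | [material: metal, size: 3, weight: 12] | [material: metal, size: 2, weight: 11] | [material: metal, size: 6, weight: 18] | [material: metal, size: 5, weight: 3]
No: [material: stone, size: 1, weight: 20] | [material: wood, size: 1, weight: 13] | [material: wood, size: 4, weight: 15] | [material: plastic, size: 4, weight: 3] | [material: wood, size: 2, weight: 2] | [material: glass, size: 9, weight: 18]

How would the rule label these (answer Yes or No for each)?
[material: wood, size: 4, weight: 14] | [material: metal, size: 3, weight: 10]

No, Yes

All 'Yes' examples share one property — material is metal — and every 'No' example lacks it.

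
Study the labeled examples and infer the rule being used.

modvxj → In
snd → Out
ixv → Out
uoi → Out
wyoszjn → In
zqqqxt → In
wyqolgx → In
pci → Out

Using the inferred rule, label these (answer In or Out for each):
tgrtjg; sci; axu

In, Out, Out

The classifier is using: length ≥ 6.
tgrtjg: In (length 6). sci: Out (length 3). axu: Out (length 3).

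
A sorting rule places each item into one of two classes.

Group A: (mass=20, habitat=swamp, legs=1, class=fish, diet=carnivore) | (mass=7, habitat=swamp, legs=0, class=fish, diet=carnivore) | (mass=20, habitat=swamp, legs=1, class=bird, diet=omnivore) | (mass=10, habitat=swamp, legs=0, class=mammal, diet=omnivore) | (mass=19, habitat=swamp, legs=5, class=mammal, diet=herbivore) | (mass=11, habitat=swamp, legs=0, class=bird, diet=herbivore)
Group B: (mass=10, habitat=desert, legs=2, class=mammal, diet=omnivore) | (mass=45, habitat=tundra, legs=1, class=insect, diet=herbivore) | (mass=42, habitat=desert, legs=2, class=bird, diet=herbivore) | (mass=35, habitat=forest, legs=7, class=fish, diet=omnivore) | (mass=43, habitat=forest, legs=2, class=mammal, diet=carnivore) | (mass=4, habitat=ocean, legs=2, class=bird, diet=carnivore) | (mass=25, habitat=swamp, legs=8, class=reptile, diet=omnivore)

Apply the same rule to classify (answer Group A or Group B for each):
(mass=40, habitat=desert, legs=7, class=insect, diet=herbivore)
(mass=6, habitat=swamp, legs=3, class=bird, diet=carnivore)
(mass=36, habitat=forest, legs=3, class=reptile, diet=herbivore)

A rule that fits every label: habitat is swamp AND legs ≤ 5 — true of each 'Group A' example, false of each 'Group B' one.

Group B, Group A, Group B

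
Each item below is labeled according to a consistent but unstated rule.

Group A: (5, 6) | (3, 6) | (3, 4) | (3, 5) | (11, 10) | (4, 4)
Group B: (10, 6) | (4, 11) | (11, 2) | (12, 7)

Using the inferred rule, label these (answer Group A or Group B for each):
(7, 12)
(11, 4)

Group B, Group B

Rule: |first − second| ≤ 3. This holds for each 'Group A' example and fails for each 'Group B' one.
(7, 12) — |7−12| = 5, hence Group B.
(11, 4) — |11−4| = 7, hence Group B.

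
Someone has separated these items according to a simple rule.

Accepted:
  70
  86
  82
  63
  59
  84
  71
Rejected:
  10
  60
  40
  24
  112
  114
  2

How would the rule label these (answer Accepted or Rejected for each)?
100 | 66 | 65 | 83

Rejected, Accepted, Accepted, Accepted

One predicate separates the groups cleanly: digit sum ≥ 7.
100 — digit sum 1+0+0 = 1, hence Rejected.
66 — digit sum 6+6 = 12, hence Accepted.
65 — digit sum 6+5 = 11, hence Accepted.
83 — digit sum 8+3 = 11, hence Accepted.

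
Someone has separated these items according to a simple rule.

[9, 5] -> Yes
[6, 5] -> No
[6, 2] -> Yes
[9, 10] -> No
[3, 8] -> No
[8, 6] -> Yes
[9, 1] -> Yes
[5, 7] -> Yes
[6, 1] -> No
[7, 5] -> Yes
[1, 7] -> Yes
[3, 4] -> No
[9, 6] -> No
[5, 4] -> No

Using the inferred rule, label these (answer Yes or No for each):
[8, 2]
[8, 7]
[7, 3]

Yes, No, Yes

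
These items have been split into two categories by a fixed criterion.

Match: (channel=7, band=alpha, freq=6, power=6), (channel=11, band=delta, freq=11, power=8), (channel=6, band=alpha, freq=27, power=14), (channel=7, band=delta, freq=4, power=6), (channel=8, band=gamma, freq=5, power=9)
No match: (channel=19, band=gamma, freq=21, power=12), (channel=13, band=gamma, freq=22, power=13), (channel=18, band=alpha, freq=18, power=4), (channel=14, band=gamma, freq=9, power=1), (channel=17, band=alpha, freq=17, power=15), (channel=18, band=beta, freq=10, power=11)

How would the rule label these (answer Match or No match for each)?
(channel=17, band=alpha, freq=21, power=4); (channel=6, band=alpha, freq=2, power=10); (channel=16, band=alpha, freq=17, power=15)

No match, Match, No match

All 'Match' examples share one property — channel ≤ 11 — and every 'No match' example lacks it.
(channel=17, band=alpha, freq=21, power=4): channel = 17 — does not fit, so No match.
(channel=6, band=alpha, freq=2, power=10): channel = 6 — satisfies this, so Match.
(channel=16, band=alpha, freq=17, power=15): channel = 16 — does not fit, so No match.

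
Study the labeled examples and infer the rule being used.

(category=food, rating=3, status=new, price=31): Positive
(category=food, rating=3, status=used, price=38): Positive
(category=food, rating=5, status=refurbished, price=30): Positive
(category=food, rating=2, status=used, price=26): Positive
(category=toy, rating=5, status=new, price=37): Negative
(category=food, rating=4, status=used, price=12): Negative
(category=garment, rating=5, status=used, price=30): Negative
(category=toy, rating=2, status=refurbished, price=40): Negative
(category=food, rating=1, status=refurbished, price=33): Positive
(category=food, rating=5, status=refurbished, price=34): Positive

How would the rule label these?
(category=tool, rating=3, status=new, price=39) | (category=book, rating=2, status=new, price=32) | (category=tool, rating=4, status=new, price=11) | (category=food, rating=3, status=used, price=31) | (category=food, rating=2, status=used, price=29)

A rule that fits every label: category is food AND price ≥ 26 — true of each 'Positive' example, false of each 'Negative' one.

Negative, Negative, Negative, Positive, Positive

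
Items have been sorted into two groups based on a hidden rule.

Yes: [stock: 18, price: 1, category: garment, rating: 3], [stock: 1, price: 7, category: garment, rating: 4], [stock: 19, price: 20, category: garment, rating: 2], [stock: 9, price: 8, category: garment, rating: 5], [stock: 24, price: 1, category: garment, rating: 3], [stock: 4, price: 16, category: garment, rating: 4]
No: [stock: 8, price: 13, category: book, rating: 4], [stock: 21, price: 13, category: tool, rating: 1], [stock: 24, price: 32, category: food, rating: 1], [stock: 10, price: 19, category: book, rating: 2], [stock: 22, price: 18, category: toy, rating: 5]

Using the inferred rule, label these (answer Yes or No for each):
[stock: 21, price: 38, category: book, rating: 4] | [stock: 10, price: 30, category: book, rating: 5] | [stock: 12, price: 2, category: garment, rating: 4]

Comparing the two groups points to one rule — category is garment.
[stock: 21, price: 38, category: book, rating: 4]: No (category is book). [stock: 10, price: 30, category: book, rating: 5]: No (category is book). [stock: 12, price: 2, category: garment, rating: 4]: Yes (category is garment).

No, No, Yes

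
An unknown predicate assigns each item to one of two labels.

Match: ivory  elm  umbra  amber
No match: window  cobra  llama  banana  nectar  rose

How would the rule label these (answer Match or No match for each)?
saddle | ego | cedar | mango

No match, Match, No match, No match

The rule appears to be: starts with a vowel.
saddle: starts with 's', fails the rule → No match.
ego: starts with 'e', passes → Match.
cedar: starts with 'c', fails the rule → No match.
mango: starts with 'm', fails the rule → No match.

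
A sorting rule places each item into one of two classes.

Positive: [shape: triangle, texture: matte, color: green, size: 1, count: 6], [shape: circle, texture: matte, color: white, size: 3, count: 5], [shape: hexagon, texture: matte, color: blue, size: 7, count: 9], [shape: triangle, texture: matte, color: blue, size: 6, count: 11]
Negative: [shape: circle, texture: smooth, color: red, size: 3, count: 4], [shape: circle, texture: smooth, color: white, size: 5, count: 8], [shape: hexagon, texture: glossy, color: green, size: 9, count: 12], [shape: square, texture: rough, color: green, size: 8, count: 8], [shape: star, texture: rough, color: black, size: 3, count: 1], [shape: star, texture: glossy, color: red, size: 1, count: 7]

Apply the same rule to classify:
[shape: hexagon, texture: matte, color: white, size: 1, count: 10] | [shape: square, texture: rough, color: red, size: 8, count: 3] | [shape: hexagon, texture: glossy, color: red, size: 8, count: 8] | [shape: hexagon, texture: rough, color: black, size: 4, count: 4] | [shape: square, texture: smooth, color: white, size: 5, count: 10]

Comparing the two groups points to one rule — texture is matte.
[shape: hexagon, texture: matte, color: white, size: 1, count: 10] → texture is matte → Positive. [shape: square, texture: rough, color: red, size: 8, count: 3] → texture is rough → Negative. [shape: hexagon, texture: glossy, color: red, size: 8, count: 8] → texture is glossy → Negative. [shape: hexagon, texture: rough, color: black, size: 4, count: 4] → texture is rough → Negative. [shape: square, texture: smooth, color: white, size: 5, count: 10] → texture is smooth → Negative.

Positive, Negative, Negative, Negative, Negative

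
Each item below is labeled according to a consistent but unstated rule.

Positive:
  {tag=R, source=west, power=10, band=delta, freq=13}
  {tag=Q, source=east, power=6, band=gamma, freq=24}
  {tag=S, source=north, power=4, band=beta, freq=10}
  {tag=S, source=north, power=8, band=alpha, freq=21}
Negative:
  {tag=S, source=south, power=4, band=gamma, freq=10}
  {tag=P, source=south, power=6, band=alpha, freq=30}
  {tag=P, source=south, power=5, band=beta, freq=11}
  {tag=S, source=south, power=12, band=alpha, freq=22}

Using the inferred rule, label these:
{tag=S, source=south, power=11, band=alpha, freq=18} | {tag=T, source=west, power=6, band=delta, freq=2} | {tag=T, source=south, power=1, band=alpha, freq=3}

Negative, Positive, Negative

The classifier is using: source is not south.
{tag=S, source=south, power=11, band=alpha, freq=18}: Negative (source is south). {tag=T, source=west, power=6, band=delta, freq=2}: Positive (source is west). {tag=T, source=south, power=1, band=alpha, freq=3}: Negative (source is south).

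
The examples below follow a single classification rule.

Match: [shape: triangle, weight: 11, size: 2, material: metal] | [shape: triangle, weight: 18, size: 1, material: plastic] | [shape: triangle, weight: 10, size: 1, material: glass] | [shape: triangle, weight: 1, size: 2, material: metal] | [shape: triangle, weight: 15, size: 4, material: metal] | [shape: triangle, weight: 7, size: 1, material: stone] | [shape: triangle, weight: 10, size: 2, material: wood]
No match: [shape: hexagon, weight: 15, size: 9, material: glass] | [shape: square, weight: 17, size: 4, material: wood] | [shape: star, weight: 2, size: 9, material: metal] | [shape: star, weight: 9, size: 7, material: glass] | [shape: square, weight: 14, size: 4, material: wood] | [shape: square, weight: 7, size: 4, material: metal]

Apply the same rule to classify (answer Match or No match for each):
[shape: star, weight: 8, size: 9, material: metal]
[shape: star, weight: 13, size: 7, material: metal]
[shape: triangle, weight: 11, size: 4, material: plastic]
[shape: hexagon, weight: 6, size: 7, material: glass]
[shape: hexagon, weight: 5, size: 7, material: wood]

No match, No match, Match, No match, No match

The simplest hypothesis consistent with all the labels is: shape is triangle.
[shape: star, weight: 8, size: 9, material: metal]: shape is star — doesn't match, so No match.
[shape: star, weight: 13, size: 7, material: metal]: shape is star — doesn't match, so No match.
[shape: triangle, weight: 11, size: 4, material: plastic]: shape is triangle — matches, so Match.
[shape: hexagon, weight: 6, size: 7, material: glass]: shape is hexagon — doesn't match, so No match.
[shape: hexagon, weight: 5, size: 7, material: wood]: shape is hexagon — doesn't match, so No match.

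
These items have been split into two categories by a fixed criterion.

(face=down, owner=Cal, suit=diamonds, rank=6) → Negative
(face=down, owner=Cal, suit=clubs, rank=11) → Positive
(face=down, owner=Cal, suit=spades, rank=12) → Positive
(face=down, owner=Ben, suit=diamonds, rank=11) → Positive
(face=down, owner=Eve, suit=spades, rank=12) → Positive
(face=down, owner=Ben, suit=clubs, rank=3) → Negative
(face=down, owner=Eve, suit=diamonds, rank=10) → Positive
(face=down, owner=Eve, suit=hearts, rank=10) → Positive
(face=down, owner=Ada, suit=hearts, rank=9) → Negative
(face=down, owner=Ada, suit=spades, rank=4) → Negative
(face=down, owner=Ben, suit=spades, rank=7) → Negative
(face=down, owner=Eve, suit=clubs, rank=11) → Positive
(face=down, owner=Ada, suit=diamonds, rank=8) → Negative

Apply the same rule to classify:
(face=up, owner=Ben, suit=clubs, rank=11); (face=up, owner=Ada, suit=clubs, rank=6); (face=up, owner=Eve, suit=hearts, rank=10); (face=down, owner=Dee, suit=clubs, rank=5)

Positive, Negative, Positive, Negative

A rule that fits every label: rank ≥ 10 — true of each 'Positive' example, false of each 'Negative' one.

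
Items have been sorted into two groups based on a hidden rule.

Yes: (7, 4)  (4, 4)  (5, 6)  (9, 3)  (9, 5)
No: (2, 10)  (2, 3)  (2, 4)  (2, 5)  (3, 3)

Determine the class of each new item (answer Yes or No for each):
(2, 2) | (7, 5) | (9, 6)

No, Yes, Yes

The common property of the 'Yes' items is: first ≥ 4. No 'No' item has it.
(2, 2): first 2, lacks this property → No.
(7, 5): first 7, satisfies this → Yes.
(9, 6): first 9, satisfies this → Yes.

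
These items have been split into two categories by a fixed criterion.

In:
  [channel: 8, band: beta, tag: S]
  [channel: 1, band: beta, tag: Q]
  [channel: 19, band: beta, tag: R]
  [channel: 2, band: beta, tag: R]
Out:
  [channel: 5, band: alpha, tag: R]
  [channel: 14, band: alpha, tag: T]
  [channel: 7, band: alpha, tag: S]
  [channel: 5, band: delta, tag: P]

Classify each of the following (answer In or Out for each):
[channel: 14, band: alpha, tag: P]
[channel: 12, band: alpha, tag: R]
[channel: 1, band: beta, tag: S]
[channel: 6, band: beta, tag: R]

Out, Out, In, In

The rule appears to be: band is beta.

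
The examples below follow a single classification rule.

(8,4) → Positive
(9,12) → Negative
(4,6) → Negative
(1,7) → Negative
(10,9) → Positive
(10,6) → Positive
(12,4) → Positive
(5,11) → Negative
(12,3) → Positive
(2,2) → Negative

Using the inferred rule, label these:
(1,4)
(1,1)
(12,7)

Negative, Negative, Positive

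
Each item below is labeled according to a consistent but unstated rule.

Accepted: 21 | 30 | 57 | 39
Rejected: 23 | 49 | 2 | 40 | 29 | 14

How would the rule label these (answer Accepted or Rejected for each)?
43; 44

Rejected, Rejected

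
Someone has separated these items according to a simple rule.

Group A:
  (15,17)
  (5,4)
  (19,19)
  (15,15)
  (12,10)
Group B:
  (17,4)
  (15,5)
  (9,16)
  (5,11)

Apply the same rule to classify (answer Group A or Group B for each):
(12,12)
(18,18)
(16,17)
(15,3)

Group A, Group A, Group A, Group B

Rule: |first − second| ≤ 2. This holds for each 'Group A' example and fails for each 'Group B' one.
(12,12) — |12−12| = 0, hence Group A. (18,18) — |18−18| = 0, hence Group A. (16,17) — |16−17| = 1, hence Group A. (15,3) — |15−3| = 12, hence Group B.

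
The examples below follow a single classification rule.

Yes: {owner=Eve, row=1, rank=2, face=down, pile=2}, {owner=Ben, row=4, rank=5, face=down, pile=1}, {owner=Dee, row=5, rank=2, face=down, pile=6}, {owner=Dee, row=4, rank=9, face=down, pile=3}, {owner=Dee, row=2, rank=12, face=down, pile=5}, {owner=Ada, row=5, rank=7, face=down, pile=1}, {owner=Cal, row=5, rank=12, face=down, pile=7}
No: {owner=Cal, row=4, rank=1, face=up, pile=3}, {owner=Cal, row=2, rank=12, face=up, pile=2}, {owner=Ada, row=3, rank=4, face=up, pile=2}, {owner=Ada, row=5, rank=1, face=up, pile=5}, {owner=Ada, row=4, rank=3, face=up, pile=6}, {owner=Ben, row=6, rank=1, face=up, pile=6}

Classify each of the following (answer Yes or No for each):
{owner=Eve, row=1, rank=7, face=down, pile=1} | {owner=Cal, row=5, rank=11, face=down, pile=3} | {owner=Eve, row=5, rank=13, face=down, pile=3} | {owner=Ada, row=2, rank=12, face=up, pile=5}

Yes, Yes, Yes, No

All 'Yes' examples share one property — face is down — and every 'No' example lacks it.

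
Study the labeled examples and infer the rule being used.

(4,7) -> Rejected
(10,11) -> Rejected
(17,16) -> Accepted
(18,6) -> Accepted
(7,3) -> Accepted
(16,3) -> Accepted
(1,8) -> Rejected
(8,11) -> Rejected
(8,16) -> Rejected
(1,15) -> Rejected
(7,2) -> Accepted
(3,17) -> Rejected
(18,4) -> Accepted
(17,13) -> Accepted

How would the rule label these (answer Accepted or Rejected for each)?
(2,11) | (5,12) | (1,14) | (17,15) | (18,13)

The simplest hypothesis consistent with all the labels is: first > second.
(2,11): Rejected (2 < 11). (5,12): Rejected (5 < 12). (1,14): Rejected (1 < 14). (17,15): Accepted (17 > 15). (18,13): Accepted (18 > 13).

Rejected, Rejected, Rejected, Accepted, Accepted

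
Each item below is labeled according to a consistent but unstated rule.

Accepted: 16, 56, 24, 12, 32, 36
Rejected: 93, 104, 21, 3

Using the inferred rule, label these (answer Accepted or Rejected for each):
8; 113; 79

A rule that fits every label: even AND at most 56 — true of each 'Accepted' example, false of each 'Rejected' one.
Accepted: 8, since 8 is even, 8 ≤ 56. Rejected: 113, since 113 is odd, 113 > 56. Rejected: 79, since 79 is odd, 79 > 56.

Accepted, Rejected, Rejected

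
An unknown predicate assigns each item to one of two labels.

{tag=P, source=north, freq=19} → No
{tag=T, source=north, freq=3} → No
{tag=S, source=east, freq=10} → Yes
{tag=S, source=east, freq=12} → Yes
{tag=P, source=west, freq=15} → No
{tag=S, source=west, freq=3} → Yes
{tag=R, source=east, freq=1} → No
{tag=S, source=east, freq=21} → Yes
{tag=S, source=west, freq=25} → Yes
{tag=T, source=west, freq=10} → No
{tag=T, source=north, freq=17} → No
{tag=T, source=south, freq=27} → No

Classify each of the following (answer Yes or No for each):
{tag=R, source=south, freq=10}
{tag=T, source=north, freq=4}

The distinguishing property — tag is S — holds for all the 'Yes' cases and none of the 'No' cases.
{tag=R, source=south, freq=10} — tag is R, hence No. {tag=T, source=north, freq=4} — tag is T, hence No.

No, No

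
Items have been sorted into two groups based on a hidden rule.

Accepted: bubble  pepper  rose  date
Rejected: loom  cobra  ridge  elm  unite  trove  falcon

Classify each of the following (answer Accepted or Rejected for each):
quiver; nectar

Accepted, Accepted

A rule that fits every label: even length AND contains 'e' — true of each 'Accepted' example, false of each 'Rejected' one.
quiver: Accepted (length 6, has 'e').
nectar: Accepted (length 6, has 'e').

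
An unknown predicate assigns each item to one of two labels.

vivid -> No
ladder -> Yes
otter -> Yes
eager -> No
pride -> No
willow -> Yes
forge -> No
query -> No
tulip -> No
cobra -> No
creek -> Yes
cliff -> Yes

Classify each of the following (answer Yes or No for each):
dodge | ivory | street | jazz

No, No, Yes, Yes

One predicate separates the groups cleanly: has a double letter.
dodge: No (no doubled letter).
ivory: No (no doubled letter).
street: Yes ('ee' doubled).
jazz: Yes ('zz' doubled).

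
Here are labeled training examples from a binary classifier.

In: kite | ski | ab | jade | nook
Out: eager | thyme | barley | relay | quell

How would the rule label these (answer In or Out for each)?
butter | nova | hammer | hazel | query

Out, In, Out, Out, Out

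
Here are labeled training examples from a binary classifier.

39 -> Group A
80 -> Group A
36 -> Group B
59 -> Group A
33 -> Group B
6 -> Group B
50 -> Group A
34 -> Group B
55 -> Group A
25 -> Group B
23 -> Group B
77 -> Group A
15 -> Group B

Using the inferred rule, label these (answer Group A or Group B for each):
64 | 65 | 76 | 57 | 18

Group A, Group A, Group A, Group A, Group B

The pattern is that an item is 'Group A' exactly when: at least 39.
64 → 64 ≥ 39 → Group A. 65 → 65 ≥ 39 → Group A. 76 → 76 ≥ 39 → Group A. 57 → 57 ≥ 39 → Group A. 18 → 18 < 39 → Group B.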